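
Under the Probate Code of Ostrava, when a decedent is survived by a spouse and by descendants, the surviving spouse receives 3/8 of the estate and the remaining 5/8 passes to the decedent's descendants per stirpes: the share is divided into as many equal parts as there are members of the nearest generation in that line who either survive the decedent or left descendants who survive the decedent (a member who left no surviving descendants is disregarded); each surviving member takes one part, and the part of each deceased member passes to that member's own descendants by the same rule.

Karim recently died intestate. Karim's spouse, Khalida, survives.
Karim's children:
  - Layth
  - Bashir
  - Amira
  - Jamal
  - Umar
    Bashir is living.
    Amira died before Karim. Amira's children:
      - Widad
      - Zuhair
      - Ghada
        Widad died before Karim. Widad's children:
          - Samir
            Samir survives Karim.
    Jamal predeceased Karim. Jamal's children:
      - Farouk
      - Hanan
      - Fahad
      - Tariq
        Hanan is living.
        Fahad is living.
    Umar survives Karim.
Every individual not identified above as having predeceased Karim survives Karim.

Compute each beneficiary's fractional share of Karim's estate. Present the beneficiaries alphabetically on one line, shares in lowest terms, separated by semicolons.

Khalida, as surviving spouse, takes 3/8.
The remaining 5/8 passes to Karim's descendants per stirpes.
The 5/8 is divided into 5 equal shares of 1/8 among Layth, Bashir, Amira, Jamal, Umar.
Layth is living and takes 1/8.
Bashir is living and takes 1/8.
Amira predeceased; the 1/8 allotted to Amira's branch passes to Amira's issue by representation.
The 1/8 is divided into 3 equal shares of 1/24 among Widad, Zuhair, Ghada.
Widad predeceased; the 1/24 allotted to Widad's branch passes to Widad's issue by representation.
Samir is the sole taker at this level and receives the full 1/24.
Zuhair is living and takes 1/24.
Ghada is living and takes 1/24.
Jamal predeceased; the 1/8 allotted to Jamal's branch passes to Jamal's issue by representation.
The 1/8 is divided into 4 equal shares of 1/32 among Farouk, Hanan, Fahad, Tariq.
Farouk is living and takes 1/32.
Hanan is living and takes 1/32.
Fahad is living and takes 1/32.
Tariq is living and takes 1/32.
Umar is living and takes 1/8.

Bashir 1/8; Fahad 1/32; Farouk 1/32; Ghada 1/24; Hanan 1/32; Khalida 3/8; Layth 1/8; Samir 1/24; Tariq 1/32; Umar 1/8; Zuhair 1/24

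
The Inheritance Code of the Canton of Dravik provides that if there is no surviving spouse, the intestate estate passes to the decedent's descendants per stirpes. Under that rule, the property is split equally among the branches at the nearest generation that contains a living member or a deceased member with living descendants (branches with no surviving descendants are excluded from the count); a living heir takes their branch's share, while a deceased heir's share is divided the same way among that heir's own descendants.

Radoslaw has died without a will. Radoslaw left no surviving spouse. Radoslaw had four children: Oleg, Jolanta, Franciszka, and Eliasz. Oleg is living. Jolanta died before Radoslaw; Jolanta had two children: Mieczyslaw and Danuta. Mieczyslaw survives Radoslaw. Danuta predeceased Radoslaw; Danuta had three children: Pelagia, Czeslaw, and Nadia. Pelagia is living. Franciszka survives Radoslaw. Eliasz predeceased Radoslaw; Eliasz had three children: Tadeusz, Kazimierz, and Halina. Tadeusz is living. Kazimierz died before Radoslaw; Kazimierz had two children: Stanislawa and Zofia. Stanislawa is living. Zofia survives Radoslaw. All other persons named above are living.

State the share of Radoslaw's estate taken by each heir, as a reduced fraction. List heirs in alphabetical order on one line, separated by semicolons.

Czeslaw 1/24; Franciszka 1/4; Halina 1/12; Mieczyslaw 1/8; Nadia 1/24; Oleg 1/4; Pelagia 1/24; Stanislawa 1/24; Tadeusz 1/12; Zofia 1/24

There is no surviving spouse, so the entire estate passes to Radoslaw's descendants per stirpes.
The estate is divided into 4 equal shares of 1/4 among Oleg, Jolanta, Franciszka, Eliasz.
Oleg is living and takes 1/4.
Jolanta predeceased; the 1/4 allotted to Jolanta's branch passes to Jolanta's issue by representation.
The 1/4 is divided into 2 equal shares of 1/8 among Mieczyslaw, Danuta.
Mieczyslaw is living and takes 1/8.
Danuta predeceased; the 1/8 allotted to Danuta's branch passes to Danuta's issue by representation.
The 1/8 is divided into 3 equal shares of 1/24 among Pelagia, Czeslaw, Nadia.
Pelagia is living and takes 1/24.
Czeslaw is living and takes 1/24.
Nadia is living and takes 1/24.
Franciszka is living and takes 1/4.
Eliasz predeceased; the 1/4 allotted to Eliasz's branch passes to Eliasz's issue by representation.
The 1/4 is divided into 3 equal shares of 1/12 among Tadeusz, Kazimierz, Halina.
Tadeusz is living and takes 1/12.
Kazimierz predeceased; the 1/12 allotted to Kazimierz's branch passes to Kazimierz's issue by representation.
The 1/12 is divided into 2 equal shares of 1/24 among Stanislawa, Zofia.
Stanislawa is living and takes 1/24.
Zofia is living and takes 1/24.
Halina is living and takes 1/12.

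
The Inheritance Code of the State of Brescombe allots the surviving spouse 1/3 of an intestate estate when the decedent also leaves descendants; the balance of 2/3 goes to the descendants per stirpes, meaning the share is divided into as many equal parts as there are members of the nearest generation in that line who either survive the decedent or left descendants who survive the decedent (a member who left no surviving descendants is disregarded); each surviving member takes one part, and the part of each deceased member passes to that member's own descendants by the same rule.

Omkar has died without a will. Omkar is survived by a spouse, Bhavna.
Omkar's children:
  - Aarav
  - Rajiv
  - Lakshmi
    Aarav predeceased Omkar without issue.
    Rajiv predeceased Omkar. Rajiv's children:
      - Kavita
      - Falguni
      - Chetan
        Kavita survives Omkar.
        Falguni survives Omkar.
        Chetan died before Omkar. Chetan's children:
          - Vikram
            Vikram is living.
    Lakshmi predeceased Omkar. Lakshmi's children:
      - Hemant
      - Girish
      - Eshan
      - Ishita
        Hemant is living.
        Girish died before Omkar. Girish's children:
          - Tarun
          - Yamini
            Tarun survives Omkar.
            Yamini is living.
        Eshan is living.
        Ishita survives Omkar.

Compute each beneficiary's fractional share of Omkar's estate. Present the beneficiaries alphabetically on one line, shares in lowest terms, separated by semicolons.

Bhavna 1/3; Eshan 1/12; Falguni 1/9; Hemant 1/12; Ishita 1/12; Kavita 1/9; Tarun 1/24; Vikram 1/9; Yamini 1/24

Bhavna, as surviving spouse, takes 1/3.
The remaining 2/3 passes to Omkar's descendants per stirpes.
Aarav left no surviving issue, so that branch lapses and is disregarded.
The 2/3 is divided into 2 equal shares of 1/3 among Rajiv, Lakshmi.
Rajiv predeceased; the 1/3 allotted to Rajiv's branch passes to Rajiv's issue by representation.
The 1/3 is divided into 3 equal shares of 1/9 among Kavita, Falguni, Chetan.
Kavita is living and takes 1/9.
Falguni is living and takes 1/9.
Chetan predeceased; the 1/9 allotted to Chetan's branch passes to Chetan's issue by representation.
Vikram is the sole taker at this level and receives the full 1/9.
Lakshmi predeceased; the 1/3 allotted to Lakshmi's branch passes to Lakshmi's issue by representation.
The 1/3 is divided into 4 equal shares of 1/12 among Hemant, Girish, Eshan, Ishita.
Hemant is living and takes 1/12.
Girish predeceased; the 1/12 allotted to Girish's branch passes to Girish's issue by representation.
The 1/12 is divided into 2 equal shares of 1/24 among Tarun, Yamini.
Tarun is living and takes 1/24.
Yamini is living and takes 1/24.
Eshan is living and takes 1/12.
Ishita is living and takes 1/12.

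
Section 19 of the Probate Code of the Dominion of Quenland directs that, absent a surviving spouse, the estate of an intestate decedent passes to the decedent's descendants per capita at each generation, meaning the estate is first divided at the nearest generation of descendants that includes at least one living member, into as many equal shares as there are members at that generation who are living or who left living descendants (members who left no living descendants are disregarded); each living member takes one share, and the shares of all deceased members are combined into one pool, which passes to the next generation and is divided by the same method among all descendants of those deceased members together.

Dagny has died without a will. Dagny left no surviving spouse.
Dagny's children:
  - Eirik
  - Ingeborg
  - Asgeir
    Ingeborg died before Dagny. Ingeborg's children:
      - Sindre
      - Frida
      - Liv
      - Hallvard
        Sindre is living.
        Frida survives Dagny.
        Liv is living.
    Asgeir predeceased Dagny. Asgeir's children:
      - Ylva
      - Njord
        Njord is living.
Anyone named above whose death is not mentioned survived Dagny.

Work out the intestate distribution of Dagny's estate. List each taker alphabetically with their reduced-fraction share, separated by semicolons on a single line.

There is no surviving spouse, so the entire estate passes to Dagny's descendants per capita at each generation.
At generation 1 (Eirik, Ingeborg, Asgeir) there are 3 shares of (1)/3 = 1/3 each.
Living: Eirik — each takes 1/3.
Deceased: Ingeborg and Asgeir. Their combined 2/3 is pooled and carried to generation 2.
At generation 2 (Sindre, Frida, Liv, Hallvard, Ylva, Njord) there are 6 shares of (2/3)/6 = 1/9 each.
Living: Sindre, Frida, Liv, Hallvard, Ylva, and Njord — each takes 1/9.

Eirik 1/3; Frida 1/9; Hallvard 1/9; Liv 1/9; Njord 1/9; Sindre 1/9; Ylva 1/9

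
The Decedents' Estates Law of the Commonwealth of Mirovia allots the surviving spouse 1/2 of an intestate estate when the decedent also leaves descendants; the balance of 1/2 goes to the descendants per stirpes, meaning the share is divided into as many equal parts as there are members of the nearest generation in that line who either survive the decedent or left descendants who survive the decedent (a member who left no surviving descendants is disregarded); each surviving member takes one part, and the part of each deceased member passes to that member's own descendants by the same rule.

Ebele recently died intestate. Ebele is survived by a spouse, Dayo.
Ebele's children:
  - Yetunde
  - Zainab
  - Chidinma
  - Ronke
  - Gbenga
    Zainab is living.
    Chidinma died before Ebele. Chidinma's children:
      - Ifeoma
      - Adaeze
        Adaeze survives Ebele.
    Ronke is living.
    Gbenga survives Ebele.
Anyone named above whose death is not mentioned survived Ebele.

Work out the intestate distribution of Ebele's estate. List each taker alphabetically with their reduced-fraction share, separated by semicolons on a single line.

Adaeze 1/20; Dayo 1/2; Gbenga 1/10; Ifeoma 1/20; Ronke 1/10; Yetunde 1/10; Zainab 1/10

Dayo, as surviving spouse, takes 1/2.
The remaining 1/2 passes to Ebele's descendants per stirpes.
The 1/2 is divided into 5 equal shares of 1/10 among Yetunde, Zainab, Chidinma, Ronke, Gbenga.
Yetunde is living and takes 1/10.
Zainab is living and takes 1/10.
Chidinma predeceased; the 1/10 allotted to Chidinma's branch passes to Chidinma's issue by representation.
The 1/10 is divided into 2 equal shares of 1/20 among Ifeoma, Adaeze.
Ifeoma is living and takes 1/20.
Adaeze is living and takes 1/20.
Ronke is living and takes 1/10.
Gbenga is living and takes 1/10.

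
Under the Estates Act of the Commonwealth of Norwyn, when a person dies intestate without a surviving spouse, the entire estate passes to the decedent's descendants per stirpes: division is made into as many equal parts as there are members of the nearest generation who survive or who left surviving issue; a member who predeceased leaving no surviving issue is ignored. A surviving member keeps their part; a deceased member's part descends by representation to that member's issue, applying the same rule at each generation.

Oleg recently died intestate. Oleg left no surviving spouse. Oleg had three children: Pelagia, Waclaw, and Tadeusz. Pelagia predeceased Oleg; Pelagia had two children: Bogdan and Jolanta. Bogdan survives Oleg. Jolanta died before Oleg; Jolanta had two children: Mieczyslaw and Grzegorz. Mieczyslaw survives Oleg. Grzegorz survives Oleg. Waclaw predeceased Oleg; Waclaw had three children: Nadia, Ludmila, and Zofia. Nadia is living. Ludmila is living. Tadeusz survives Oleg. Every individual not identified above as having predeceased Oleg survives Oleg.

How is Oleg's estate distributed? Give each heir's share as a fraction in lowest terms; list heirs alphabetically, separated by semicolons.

Bogdan 1/6; Grzegorz 1/12; Ludmila 1/9; Mieczyslaw 1/12; Nadia 1/9; Tadeusz 1/3; Zofia 1/9

There is no surviving spouse, so the entire estate passes to Oleg's descendants per stirpes.
The estate is divided into 3 equal shares of 1/3 among Pelagia, Waclaw, Tadeusz.
Pelagia predeceased; the 1/3 allotted to Pelagia's branch passes to Pelagia's issue by representation.
The 1/3 is divided into 2 equal shares of 1/6 among Bogdan, Jolanta.
Bogdan is living and takes 1/6.
Jolanta predeceased; the 1/6 allotted to Jolanta's branch passes to Jolanta's issue by representation.
The 1/6 is divided into 2 equal shares of 1/12 among Mieczyslaw, Grzegorz.
Mieczyslaw is living and takes 1/12.
Grzegorz is living and takes 1/12.
Waclaw predeceased; the 1/3 allotted to Waclaw's branch passes to Waclaw's issue by representation.
The 1/3 is divided into 3 equal shares of 1/9 among Nadia, Ludmila, Zofia.
Nadia is living and takes 1/9.
Ludmila is living and takes 1/9.
Zofia is living and takes 1/9.
Tadeusz is living and takes 1/3.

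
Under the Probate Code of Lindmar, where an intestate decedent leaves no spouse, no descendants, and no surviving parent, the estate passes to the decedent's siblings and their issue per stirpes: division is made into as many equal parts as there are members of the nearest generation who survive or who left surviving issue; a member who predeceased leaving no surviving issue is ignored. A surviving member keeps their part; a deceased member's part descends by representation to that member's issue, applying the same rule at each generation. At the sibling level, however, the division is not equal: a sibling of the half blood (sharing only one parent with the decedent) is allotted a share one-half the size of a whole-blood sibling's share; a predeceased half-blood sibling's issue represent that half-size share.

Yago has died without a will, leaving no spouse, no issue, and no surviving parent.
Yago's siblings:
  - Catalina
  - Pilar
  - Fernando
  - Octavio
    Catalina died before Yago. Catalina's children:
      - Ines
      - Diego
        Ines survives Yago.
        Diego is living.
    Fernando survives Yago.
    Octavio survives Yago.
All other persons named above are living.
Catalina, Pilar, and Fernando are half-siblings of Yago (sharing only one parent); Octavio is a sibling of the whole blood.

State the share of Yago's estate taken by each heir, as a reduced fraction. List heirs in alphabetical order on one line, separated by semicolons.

No spouse, descendants, or parent survives, so the estate passes to Yago's siblings per stirpes.
Half-blood siblings count for one-half the weight of whole-blood siblings at the initial division.
Dividing 1 in proportion to weights (total weight 5/2): Catalina (weight 1/2) → 1/5; Pilar (weight 1/2) → 1/5; Fernando (weight 1/2) → 1/5; Octavio (weight 1) → 2/5.
Catalina predeceased; the 1/5 allotted to Catalina's branch passes to Catalina's issue by representation.
The 1/5 is divided into 2 equal shares of 1/10 among Ines, Diego.
Ines is living and takes 1/10.
Diego is living and takes 1/10.
Pilar is living and takes 1/5.
Fernando is living and takes 1/5.
Octavio is living and takes 2/5.

Diego 1/10; Fernando 1/5; Ines 1/10; Octavio 2/5; Pilar 1/5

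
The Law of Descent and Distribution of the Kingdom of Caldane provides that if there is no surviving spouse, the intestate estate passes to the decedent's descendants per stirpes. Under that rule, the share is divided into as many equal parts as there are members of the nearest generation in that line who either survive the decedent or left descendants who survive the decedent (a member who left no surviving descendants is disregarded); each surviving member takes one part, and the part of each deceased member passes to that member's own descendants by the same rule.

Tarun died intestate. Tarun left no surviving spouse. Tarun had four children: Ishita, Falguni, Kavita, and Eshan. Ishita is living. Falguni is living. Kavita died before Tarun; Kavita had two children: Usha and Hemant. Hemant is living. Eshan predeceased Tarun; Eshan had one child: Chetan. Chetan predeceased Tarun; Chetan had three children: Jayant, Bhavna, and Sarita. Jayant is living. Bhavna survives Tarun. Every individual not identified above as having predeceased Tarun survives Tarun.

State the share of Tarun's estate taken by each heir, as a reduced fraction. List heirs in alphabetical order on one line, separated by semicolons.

There is no surviving spouse, so the entire estate passes to Tarun's descendants per stirpes.
The estate is divided into 4 equal shares of 1/4 among Ishita, Falguni, Kavita, Eshan.
Ishita is living and takes 1/4.
Falguni is living and takes 1/4.
Kavita predeceased; the 1/4 allotted to Kavita's branch passes to Kavita's issue by representation.
The 1/4 is divided into 2 equal shares of 1/8 among Usha, Hemant.
Usha is living and takes 1/8.
Hemant is living and takes 1/8.
Eshan predeceased; the 1/4 allotted to Eshan's branch passes to Eshan's issue by representation.
Chetan's line is the sole branch at this level, so the full 1/4 passes to Chetan's issue by representation.
The 1/4 is divided into 3 equal shares of 1/12 among Jayant, Bhavna, Sarita.
Jayant is living and takes 1/12.
Bhavna is living and takes 1/12.
Sarita is living and takes 1/12.

Bhavna 1/12; Falguni 1/4; Hemant 1/8; Ishita 1/4; Jayant 1/12; Sarita 1/12; Usha 1/8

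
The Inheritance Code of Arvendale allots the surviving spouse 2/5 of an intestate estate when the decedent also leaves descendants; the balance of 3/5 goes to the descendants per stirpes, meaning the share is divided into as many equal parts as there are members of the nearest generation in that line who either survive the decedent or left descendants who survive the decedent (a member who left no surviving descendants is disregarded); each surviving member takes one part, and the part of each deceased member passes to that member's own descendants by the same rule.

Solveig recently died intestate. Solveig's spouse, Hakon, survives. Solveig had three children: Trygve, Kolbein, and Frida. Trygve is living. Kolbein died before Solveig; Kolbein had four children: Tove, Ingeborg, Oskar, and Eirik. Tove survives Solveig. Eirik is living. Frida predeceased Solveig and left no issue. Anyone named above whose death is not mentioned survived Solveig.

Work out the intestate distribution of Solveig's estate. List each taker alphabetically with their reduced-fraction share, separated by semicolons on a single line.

Hakon, as surviving spouse, takes 2/5.
The remaining 3/5 passes to Solveig's descendants per stirpes.
Frida left no surviving issue, so that branch lapses and is disregarded.
The 3/5 is divided into 2 equal shares of 3/10 among Trygve, Kolbein.
Trygve is living and takes 3/10.
Kolbein predeceased; the 3/10 allotted to Kolbein's branch passes to Kolbein's issue by representation.
The 3/10 is divided into 4 equal shares of 3/40 among Tove, Ingeborg, Oskar, Eirik.
Tove is living and takes 3/40.
Ingeborg is living and takes 3/40.
Oskar is living and takes 3/40.
Eirik is living and takes 3/40.

Eirik 3/40; Hakon 2/5; Ingeborg 3/40; Oskar 3/40; Tove 3/40; Trygve 3/10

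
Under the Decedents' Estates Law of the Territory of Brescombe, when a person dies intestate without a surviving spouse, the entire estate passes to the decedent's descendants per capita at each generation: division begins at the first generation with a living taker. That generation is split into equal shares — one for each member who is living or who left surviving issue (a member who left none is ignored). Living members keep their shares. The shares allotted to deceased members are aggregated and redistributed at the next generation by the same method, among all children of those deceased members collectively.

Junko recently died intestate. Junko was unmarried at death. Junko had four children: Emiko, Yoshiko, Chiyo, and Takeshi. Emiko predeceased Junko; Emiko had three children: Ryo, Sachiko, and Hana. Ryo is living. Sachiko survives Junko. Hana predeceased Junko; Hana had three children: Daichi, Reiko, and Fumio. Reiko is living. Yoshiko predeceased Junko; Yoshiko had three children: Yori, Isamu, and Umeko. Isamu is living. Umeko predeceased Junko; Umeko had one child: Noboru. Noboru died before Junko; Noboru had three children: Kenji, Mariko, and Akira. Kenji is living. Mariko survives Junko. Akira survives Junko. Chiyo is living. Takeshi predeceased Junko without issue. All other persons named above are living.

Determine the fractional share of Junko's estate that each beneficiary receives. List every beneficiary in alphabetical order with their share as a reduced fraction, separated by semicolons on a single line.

There is no surviving spouse, so the entire estate passes to Junko's descendants per capita at each generation.
At generation 1 (Emiko, Yoshiko, Chiyo) there are 3 shares of (1)/3 = 1/3 each.
Living: Chiyo — each takes 1/3.
Deceased: Emiko and Yoshiko. Their combined 2/3 is pooled and carried to generation 2.
At generation 2 (Ryo, Sachiko, Hana, Yori, Isamu, Umeko) there are 6 shares of (2/3)/6 = 1/9 each.
Living: Ryo, Sachiko, Yori, and Isamu — each takes 1/9.
Deceased: Hana and Umeko. Their combined 2/9 is pooled and carried to generation 3.
At generation 3 (Daichi, Reiko, Fumio, Noboru) there are 4 shares of (2/9)/4 = 1/18 each.
Living: Daichi, Reiko, and Fumio — each takes 1/18.
Deceased: Noboru. That 1/18 share is carried to generation 4.
At generation 4 (Kenji, Mariko, Akira) there are 3 shares of (1/18)/3 = 1/54 each.
Living: Kenji, Mariko, and Akira — each takes 1/54.

Akira 1/54; Chiyo 1/3; Daichi 1/18; Fumio 1/18; Isamu 1/9; Kenji 1/54; Mariko 1/54; Reiko 1/18; Ryo 1/9; Sachiko 1/9; Yori 1/9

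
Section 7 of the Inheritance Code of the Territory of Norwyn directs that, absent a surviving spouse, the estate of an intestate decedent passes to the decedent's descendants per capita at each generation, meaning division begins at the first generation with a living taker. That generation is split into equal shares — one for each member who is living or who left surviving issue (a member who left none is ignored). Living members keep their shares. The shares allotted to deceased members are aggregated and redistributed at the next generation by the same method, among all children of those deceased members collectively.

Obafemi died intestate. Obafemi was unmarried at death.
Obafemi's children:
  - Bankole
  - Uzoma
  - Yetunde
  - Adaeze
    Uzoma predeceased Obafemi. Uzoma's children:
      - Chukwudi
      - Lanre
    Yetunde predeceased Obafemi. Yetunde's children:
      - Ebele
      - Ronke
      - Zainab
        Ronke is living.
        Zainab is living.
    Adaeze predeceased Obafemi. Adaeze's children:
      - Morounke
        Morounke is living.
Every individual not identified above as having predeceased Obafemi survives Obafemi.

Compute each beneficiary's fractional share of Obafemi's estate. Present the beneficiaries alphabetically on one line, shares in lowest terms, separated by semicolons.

Bankole 1/4; Chukwudi 1/8; Ebele 1/8; Lanre 1/8; Morounke 1/8; Ronke 1/8; Zainab 1/8

There is no surviving spouse, so the entire estate passes to Obafemi's descendants per capita at each generation.
At generation 1 (Bankole, Uzoma, Yetunde, Adaeze) there are 4 shares of (1)/4 = 1/4 each.
Living: Bankole — each takes 1/4.
Deceased: Uzoma, Yetunde, and Adaeze. Their combined 3/4 is pooled and carried to generation 2.
At generation 2 (Chukwudi, Lanre, Ebele, Ronke, Zainab, Morounke) there are 6 shares of (3/4)/6 = 1/8 each.
Living: Chukwudi, Lanre, Ebele, Ronke, Zainab, and Morounke — each takes 1/8.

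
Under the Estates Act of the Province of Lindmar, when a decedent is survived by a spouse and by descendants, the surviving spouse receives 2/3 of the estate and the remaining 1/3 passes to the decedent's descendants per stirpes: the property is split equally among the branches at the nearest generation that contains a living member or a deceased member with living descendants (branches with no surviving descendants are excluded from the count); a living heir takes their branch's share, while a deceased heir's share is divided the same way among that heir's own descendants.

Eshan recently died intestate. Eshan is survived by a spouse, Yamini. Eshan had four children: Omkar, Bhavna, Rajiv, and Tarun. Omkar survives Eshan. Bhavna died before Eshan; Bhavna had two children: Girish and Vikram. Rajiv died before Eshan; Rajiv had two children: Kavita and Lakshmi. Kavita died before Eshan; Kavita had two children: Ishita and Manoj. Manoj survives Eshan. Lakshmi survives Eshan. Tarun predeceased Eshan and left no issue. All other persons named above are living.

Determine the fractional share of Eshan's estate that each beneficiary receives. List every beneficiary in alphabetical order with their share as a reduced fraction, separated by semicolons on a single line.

Yamini, as surviving spouse, takes 2/3.
The remaining 1/3 passes to Eshan's descendants per stirpes.
Tarun left no surviving issue, so that branch lapses and is disregarded.
The 1/3 is divided into 3 equal shares of 1/9 among Omkar, Bhavna, Rajiv.
Omkar is living and takes 1/9.
Bhavna predeceased; the 1/9 allotted to Bhavna's branch passes to Bhavna's issue by representation.
The 1/9 is divided into 2 equal shares of 1/18 among Girish, Vikram.
Girish is living and takes 1/18.
Vikram is living and takes 1/18.
Rajiv predeceased; the 1/9 allotted to Rajiv's branch passes to Rajiv's issue by representation.
The 1/9 is divided into 2 equal shares of 1/18 among Kavita, Lakshmi.
Kavita predeceased; the 1/18 allotted to Kavita's branch passes to Kavita's issue by representation.
The 1/18 is divided into 2 equal shares of 1/36 among Ishita, Manoj.
Ishita is living and takes 1/36.
Manoj is living and takes 1/36.
Lakshmi is living and takes 1/18.

Girish 1/18; Ishita 1/36; Lakshmi 1/18; Manoj 1/36; Omkar 1/9; Vikram 1/18; Yamini 2/3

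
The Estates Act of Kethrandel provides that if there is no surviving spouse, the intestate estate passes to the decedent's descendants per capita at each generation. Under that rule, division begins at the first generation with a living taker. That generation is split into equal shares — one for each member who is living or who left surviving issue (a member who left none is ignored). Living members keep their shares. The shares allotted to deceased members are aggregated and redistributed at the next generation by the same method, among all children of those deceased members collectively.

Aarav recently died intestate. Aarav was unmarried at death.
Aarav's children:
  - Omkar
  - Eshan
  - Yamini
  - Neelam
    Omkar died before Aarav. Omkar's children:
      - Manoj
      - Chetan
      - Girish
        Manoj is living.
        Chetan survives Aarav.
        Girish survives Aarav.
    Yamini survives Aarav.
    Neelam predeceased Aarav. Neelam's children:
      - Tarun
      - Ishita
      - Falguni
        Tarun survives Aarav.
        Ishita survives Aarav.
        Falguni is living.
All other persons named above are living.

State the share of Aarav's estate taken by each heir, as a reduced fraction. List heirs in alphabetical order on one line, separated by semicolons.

There is no surviving spouse, so the entire estate passes to Aarav's descendants per capita at each generation.
At generation 1 (Omkar, Eshan, Yamini, Neelam) there are 4 shares of (1)/4 = 1/4 each.
Living: Eshan and Yamini — each takes 1/4.
Deceased: Omkar and Neelam. Their combined 1/2 is pooled and carried to generation 2.
At generation 2 (Manoj, Chetan, Girish, Tarun, Ishita, Falguni) there are 6 shares of (1/2)/6 = 1/12 each.
Living: Manoj, Chetan, Girish, Tarun, Ishita, and Falguni — each takes 1/12.

Chetan 1/12; Eshan 1/4; Falguni 1/12; Girish 1/12; Ishita 1/12; Manoj 1/12; Tarun 1/12; Yamini 1/4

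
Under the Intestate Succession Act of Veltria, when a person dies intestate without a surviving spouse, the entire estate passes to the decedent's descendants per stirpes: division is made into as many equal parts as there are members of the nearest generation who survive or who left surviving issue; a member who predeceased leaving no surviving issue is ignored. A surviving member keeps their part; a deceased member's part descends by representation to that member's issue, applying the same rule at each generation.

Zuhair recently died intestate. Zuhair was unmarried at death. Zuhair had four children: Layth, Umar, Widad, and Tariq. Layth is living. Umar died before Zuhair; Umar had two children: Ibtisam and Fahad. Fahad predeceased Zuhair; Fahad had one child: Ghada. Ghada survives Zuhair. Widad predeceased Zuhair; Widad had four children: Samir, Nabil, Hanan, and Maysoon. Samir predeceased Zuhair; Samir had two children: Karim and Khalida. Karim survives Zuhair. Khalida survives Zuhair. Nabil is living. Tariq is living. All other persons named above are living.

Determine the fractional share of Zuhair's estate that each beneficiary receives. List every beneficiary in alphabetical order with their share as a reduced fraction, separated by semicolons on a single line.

There is no surviving spouse, so the entire estate passes to Zuhair's descendants per stirpes.
The estate is divided into 4 equal shares of 1/4 among Layth, Umar, Widad, Tariq.
Layth is living and takes 1/4.
Umar predeceased; the 1/4 allotted to Umar's branch passes to Umar's issue by representation.
The 1/4 is divided into 2 equal shares of 1/8 among Ibtisam, Fahad.
Ibtisam is living and takes 1/8.
Fahad predeceased; the 1/8 allotted to Fahad's branch passes to Fahad's issue by representation.
Ghada is the sole taker at this level and receives the full 1/8.
Widad predeceased; the 1/4 allotted to Widad's branch passes to Widad's issue by representation.
The 1/4 is divided into 4 equal shares of 1/16 among Samir, Nabil, Hanan, Maysoon.
Samir predeceased; the 1/16 allotted to Samir's branch passes to Samir's issue by representation.
The 1/16 is divided into 2 equal shares of 1/32 among Karim, Khalida.
Karim is living and takes 1/32.
Khalida is living and takes 1/32.
Nabil is living and takes 1/16.
Hanan is living and takes 1/16.
Maysoon is living and takes 1/16.
Tariq is living and takes 1/4.

Ghada 1/8; Hanan 1/16; Ibtisam 1/8; Karim 1/32; Khalida 1/32; Layth 1/4; Maysoon 1/16; Nabil 1/16; Tariq 1/4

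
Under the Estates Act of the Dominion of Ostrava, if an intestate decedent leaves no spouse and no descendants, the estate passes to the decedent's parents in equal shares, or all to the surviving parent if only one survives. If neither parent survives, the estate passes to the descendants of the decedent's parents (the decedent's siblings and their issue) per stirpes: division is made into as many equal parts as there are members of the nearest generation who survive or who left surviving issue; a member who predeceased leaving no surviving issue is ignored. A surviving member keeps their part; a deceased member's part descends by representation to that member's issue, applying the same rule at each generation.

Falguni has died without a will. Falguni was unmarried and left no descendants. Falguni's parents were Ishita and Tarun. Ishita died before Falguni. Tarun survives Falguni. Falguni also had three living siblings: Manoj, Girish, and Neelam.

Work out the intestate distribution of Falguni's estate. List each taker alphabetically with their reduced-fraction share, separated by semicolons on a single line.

Tarun 1

Only one parent, Tarun, survives, so Tarun takes the entire estate. The siblings take nothing because a surviving parent has priority.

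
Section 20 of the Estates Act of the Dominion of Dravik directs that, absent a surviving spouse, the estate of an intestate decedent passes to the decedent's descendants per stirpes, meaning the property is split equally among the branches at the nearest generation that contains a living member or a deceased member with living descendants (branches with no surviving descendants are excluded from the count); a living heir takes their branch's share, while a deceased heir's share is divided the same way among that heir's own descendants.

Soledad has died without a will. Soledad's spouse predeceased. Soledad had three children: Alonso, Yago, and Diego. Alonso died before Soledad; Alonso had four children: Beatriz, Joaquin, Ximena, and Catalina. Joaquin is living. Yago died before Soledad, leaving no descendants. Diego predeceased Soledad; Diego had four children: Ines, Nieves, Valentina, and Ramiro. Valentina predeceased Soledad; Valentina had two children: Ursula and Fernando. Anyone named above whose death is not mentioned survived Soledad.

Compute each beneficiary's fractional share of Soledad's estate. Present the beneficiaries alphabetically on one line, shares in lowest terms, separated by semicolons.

There is no surviving spouse, so the entire estate passes to Soledad's descendants per stirpes.
Yago left no surviving issue, so that branch lapses and is disregarded.
The estate is divided into 2 equal shares of 1/2 among Alonso, Diego.
Alonso predeceased; the 1/2 allotted to Alonso's branch passes to Alonso's issue by representation.
The 1/2 is divided into 4 equal shares of 1/8 among Beatriz, Joaquin, Ximena, Catalina.
Beatriz is living and takes 1/8.
Joaquin is living and takes 1/8.
Ximena is living and takes 1/8.
Catalina is living and takes 1/8.
Diego predeceased; the 1/2 allotted to Diego's branch passes to Diego's issue by representation.
The 1/2 is divided into 4 equal shares of 1/8 among Ines, Nieves, Valentina, Ramiro.
Ines is living and takes 1/8.
Nieves is living and takes 1/8.
Valentina predeceased; the 1/8 allotted to Valentina's branch passes to Valentina's issue by representation.
The 1/8 is divided into 2 equal shares of 1/16 among Ursula, Fernando.
Ursula is living and takes 1/16.
Fernando is living and takes 1/16.
Ramiro is living and takes 1/8.

Beatriz 1/8; Catalina 1/8; Fernando 1/16; Ines 1/8; Joaquin 1/8; Nieves 1/8; Ramiro 1/8; Ursula 1/16; Ximena 1/8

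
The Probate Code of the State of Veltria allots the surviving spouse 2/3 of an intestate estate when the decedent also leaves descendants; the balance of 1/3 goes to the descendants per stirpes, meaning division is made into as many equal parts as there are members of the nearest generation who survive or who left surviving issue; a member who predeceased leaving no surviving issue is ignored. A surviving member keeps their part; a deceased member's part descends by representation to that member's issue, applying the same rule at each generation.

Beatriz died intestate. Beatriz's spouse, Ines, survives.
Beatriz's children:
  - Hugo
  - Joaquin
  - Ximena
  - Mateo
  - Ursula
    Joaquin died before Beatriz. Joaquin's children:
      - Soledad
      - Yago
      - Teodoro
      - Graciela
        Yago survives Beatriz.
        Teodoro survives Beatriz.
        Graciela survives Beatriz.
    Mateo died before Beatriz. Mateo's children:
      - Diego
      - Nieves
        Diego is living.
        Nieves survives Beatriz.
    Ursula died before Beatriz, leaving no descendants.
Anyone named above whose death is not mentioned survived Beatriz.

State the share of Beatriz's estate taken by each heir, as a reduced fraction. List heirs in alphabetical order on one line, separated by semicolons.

Ines, as surviving spouse, takes 2/3.
The remaining 1/3 passes to Beatriz's descendants per stirpes.
Ursula left no surviving issue, so that branch lapses and is disregarded.
The 1/3 is divided into 4 equal shares of 1/12 among Hugo, Joaquin, Ximena, Mateo.
Hugo is living and takes 1/12.
Joaquin predeceased; the 1/12 allotted to Joaquin's branch passes to Joaquin's issue by representation.
The 1/12 is divided into 4 equal shares of 1/48 among Soledad, Yago, Teodoro, Graciela.
Soledad is living and takes 1/48.
Yago is living and takes 1/48.
Teodoro is living and takes 1/48.
Graciela is living and takes 1/48.
Ximena is living and takes 1/12.
Mateo predeceased; the 1/12 allotted to Mateo's branch passes to Mateo's issue by representation.
The 1/12 is divided into 2 equal shares of 1/24 among Diego, Nieves.
Diego is living and takes 1/24.
Nieves is living and takes 1/24.

Diego 1/24; Graciela 1/48; Hugo 1/12; Ines 2/3; Nieves 1/24; Soledad 1/48; Teodoro 1/48; Ximena 1/12; Yago 1/48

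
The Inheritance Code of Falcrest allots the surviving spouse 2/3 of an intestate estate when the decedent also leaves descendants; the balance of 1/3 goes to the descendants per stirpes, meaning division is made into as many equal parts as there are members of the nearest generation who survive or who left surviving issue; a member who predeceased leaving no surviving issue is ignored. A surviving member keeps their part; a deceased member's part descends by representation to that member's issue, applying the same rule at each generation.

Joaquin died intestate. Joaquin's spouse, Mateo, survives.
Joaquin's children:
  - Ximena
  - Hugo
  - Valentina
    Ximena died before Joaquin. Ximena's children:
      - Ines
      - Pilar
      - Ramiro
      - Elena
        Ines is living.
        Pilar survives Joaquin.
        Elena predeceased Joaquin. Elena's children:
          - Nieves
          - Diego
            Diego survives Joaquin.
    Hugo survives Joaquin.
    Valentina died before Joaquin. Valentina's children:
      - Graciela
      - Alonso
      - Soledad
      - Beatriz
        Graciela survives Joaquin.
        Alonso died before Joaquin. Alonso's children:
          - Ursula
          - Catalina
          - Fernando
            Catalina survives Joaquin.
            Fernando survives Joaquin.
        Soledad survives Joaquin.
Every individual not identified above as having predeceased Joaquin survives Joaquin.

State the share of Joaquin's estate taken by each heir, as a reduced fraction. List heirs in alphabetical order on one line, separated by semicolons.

Mateo, as surviving spouse, takes 2/3.
The remaining 1/3 passes to Joaquin's descendants per stirpes.
The 1/3 is divided into 3 equal shares of 1/9 among Ximena, Hugo, Valentina.
Ximena predeceased; the 1/9 allotted to Ximena's branch passes to Ximena's issue by representation.
The 1/9 is divided into 4 equal shares of 1/36 among Ines, Pilar, Ramiro, Elena.
Ines is living and takes 1/36.
Pilar is living and takes 1/36.
Ramiro is living and takes 1/36.
Elena predeceased; the 1/36 allotted to Elena's branch passes to Elena's issue by representation.
The 1/36 is divided into 2 equal shares of 1/72 among Nieves, Diego.
Nieves is living and takes 1/72.
Diego is living and takes 1/72.
Hugo is living and takes 1/9.
Valentina predeceased; the 1/9 allotted to Valentina's branch passes to Valentina's issue by representation.
The 1/9 is divided into 4 equal shares of 1/36 among Graciela, Alonso, Soledad, Beatriz.
Graciela is living and takes 1/36.
Alonso predeceased; the 1/36 allotted to Alonso's branch passes to Alonso's issue by representation.
The 1/36 is divided into 3 equal shares of 1/108 among Ursula, Catalina, Fernando.
Ursula is living and takes 1/108.
Catalina is living and takes 1/108.
Fernando is living and takes 1/108.
Soledad is living and takes 1/36.
Beatriz is living and takes 1/36.

Beatriz 1/36; Catalina 1/108; Diego 1/72; Fernando 1/108; Graciela 1/36; Hugo 1/9; Ines 1/36; Mateo 2/3; Nieves 1/72; Pilar 1/36; Ramiro 1/36; Soledad 1/36; Ursula 1/108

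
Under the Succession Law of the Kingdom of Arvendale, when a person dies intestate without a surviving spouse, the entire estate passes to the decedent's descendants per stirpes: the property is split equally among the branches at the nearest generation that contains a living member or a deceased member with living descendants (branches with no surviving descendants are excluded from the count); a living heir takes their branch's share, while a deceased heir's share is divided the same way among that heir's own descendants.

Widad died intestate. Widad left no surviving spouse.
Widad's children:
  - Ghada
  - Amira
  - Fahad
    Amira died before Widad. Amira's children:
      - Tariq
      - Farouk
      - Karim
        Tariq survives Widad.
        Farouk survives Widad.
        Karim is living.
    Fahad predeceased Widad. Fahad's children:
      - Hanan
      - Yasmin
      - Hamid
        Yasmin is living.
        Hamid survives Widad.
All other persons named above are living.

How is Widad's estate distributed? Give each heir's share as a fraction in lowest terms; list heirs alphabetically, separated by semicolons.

There is no surviving spouse, so the entire estate passes to Widad's descendants per stirpes.
The estate is divided into 3 equal shares of 1/3 among Ghada, Amira, Fahad.
Ghada is living and takes 1/3.
Amira predeceased; the 1/3 allotted to Amira's branch passes to Amira's issue by representation.
The 1/3 is divided into 3 equal shares of 1/9 among Tariq, Farouk, Karim.
Tariq is living and takes 1/9.
Farouk is living and takes 1/9.
Karim is living and takes 1/9.
Fahad predeceased; the 1/3 allotted to Fahad's branch passes to Fahad's issue by representation.
The 1/3 is divided into 3 equal shares of 1/9 among Hanan, Yasmin, Hamid.
Hanan is living and takes 1/9.
Yasmin is living and takes 1/9.
Hamid is living and takes 1/9.

Farouk 1/9; Ghada 1/3; Hamid 1/9; Hanan 1/9; Karim 1/9; Tariq 1/9; Yasmin 1/9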